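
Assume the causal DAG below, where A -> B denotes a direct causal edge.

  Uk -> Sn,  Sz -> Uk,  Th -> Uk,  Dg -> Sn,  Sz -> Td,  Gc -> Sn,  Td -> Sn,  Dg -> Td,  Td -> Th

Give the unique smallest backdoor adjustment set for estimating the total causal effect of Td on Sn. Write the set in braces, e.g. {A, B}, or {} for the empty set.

Variables eligible for adjustment (non-descendants of Td, excluding Td and Sn): {Dg, Gc, Sz}.
Backdoor paths from Td to Sn:
  P1: Td <- Sz -> Uk -> Sn
  P2: Td <- Dg -> Sn
The empty set is not sufficient: P1 (Td <- Sz -> Uk -> Sn) has no collider blocking it and no conditioned non-collider, so it is open.
Try {Dg, Sz}:
  P1: blocked at fork node Sz ∈ conditioning set.
  P2: blocked at fork node Dg ∈ conditioning set.
{Dg, Sz} contains no descendant of Td and blocks every backdoor path.
Every element of {Dg, Sz} is needed (dropping Dg leaves P2 open; dropping Sz leaves P1 open), so no proper subset is valid.
Among all size-2 subsets of the eligible variables, only {Dg, Sz} blocks every backdoor path, so it is the unique smallest valid adjustment set.

{Dg, Sz}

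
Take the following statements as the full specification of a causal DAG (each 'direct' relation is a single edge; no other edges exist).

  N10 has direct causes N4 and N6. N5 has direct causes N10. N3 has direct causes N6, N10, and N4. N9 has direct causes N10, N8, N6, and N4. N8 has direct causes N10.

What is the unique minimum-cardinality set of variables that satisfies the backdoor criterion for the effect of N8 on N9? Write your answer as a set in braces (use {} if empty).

{N10}

Variables eligible for adjustment (non-descendants of N8, excluding N8 and N9): {N10, N3, N4, N5, N6}.
Backdoor paths from N8 to N9:
  P1: N8 <- N10 <- N4 -> N9
  P2: N8 <- N10 <- N4 -> N3 <- N6 -> N9
  P3: N8 <- N10 <- N6 -> N9
  P4: N8 <- N10 <- N6 -> N3 <- N4 -> N9
  P5: N8 <- N10 -> N9
  P6: N8 <- N10 -> N3 <- N4 -> N9
  P7: N8 <- N10 -> N3 <- N6 -> N9
The empty set is not sufficient: P1 (N8 <- N10 <- N4 -> N9) has no collider blocking it and no conditioned non-collider, so it is open.
Try {N10}:
  P1: blocked at chain node N10 ∈ conditioning set.
  P2: blocked at chain node N10 ∈ conditioning set.
  P3: blocked at chain node N10 ∈ conditioning set.
  P4: blocked at chain node N10 ∈ conditioning set.
  P5: blocked at fork node N10 ∈ conditioning set.
  P6: blocked at fork node N10 ∈ conditioning set.
  P7: blocked at fork node N10 ∈ conditioning set.
{N10} contains no descendant of N8 and blocks every backdoor path.
No other singleton works — e.g. {N4} leaves P3 open — so {N10} is the unique smallest valid adjustment set.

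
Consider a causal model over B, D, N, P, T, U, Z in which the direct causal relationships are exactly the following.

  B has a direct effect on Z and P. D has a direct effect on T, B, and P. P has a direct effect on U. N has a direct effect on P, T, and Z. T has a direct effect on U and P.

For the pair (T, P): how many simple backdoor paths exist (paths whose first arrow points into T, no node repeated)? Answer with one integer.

6

A backdoor path from T to P is any simple undirected path whose first edge points into T (i.e. leaves T via a parent).
Parents of T: {D, N}.
Enumerating:
  P1: T <- D -> B -> P
  P2: T <- D -> B -> Z <- N -> P
  P3: T <- D -> P
  P4: T <- N -> P
  P5: T <- N -> Z <- B <- D -> P
  P6: T <- N -> Z <- B -> P
That exhausts the simple backdoor paths. Count: 6.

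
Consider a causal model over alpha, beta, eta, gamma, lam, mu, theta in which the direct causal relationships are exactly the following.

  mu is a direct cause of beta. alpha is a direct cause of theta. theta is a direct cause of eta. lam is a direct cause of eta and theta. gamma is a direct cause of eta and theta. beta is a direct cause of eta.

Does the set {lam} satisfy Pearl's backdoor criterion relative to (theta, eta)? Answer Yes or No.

No

Backdoor paths from theta to eta (paths whose first edge points into theta):
  P1: theta <- gamma -> eta
  P2: theta <- lam -> eta
Condition 1 (no descendant of theta in the set): holds — descendants of theta are {eta}; none are in {lam}.
Condition 2 (every backdoor path blocked by {lam}):
  P1: open — no interior node is in the conditioning set.
  P2: blocked at fork node lam ∈ conditioning set.
{lam} does not satisfy the backdoor criterion.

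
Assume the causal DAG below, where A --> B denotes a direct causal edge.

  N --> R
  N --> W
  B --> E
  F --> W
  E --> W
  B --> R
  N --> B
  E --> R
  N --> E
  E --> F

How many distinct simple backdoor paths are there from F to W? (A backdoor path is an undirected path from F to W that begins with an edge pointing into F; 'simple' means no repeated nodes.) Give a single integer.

6

A backdoor path from F to W is any simple undirected path whose first edge points into F (i.e. leaves F via a parent).
Parents of F: {E}.
Enumerating:
  P1: F <- E <- N -> W
  P2: F <- E <- B <- N -> W
  P3: F <- E <- B -> R <- N -> W
  P4: F <- E -> R <- N -> W
  P5: F <- E -> R <- B <- N -> W
  P6: F <- E -> W
That exhausts the simple backdoor paths. Count: 6.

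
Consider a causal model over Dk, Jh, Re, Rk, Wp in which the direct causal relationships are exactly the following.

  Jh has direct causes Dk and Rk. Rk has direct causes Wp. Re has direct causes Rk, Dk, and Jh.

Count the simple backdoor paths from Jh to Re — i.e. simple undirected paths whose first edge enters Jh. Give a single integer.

2

A backdoor path from Jh to Re is any simple undirected path whose first edge points into Jh (i.e. leaves Jh via a parent).
Parents of Jh: {Dk, Rk}.
Enumerating:
  P1: Jh <- Rk -> Re
  P2: Jh <- Dk -> Re
That exhausts the simple backdoor paths. Count: 2.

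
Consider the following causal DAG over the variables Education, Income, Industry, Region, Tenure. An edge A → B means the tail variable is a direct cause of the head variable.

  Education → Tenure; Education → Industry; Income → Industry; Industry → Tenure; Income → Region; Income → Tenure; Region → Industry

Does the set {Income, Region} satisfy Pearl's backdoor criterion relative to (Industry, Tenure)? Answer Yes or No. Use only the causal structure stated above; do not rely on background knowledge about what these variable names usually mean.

No

Backdoor paths from Industry to Tenure (paths whose first edge points into Industry):
  P1: Industry <- Education -> Tenure
  P2: Industry <- Income -> Tenure
  P3: Industry <- Region <- Income -> Tenure
Condition 1 (no descendant of Industry in the set): holds — descendants of Industry are {Tenure}; none are in {Income, Region}.
Condition 2 (every backdoor path blocked by {Income, Region}):
  P1: open — no interior node is in the conditioning set.
  P2: blocked at fork node Income ∈ conditioning set.
  P3: blocked at chain node Region ∈ conditioning set.
{Income, Region} does not satisfy the backdoor criterion.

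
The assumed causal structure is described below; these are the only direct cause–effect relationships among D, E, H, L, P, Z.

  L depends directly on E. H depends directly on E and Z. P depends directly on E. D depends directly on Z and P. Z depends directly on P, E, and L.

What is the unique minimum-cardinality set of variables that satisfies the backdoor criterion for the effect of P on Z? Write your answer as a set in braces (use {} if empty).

{E}

Variables eligible for adjustment (non-descendants of P, excluding P and Z): {E, L}.
Backdoor paths from P to Z:
  P1: P <- E -> L -> Z
  P2: P <- E -> Z
  P3: P <- E -> H <- Z
The empty set is not sufficient: P1 (P <- E -> L -> Z) has no collider blocking it and no conditioned non-collider, so it is open.
Try {E}:
  P1: blocked at fork node E ∈ conditioning set.
  P2: blocked at fork node E ∈ conditioning set.
  P3: blocked at fork node E ∈ conditioning set.
{E} contains no descendant of P and blocks every backdoor path.
No other singleton works — e.g. {L} leaves P2 open — so {E} is the unique smallest valid adjustment set.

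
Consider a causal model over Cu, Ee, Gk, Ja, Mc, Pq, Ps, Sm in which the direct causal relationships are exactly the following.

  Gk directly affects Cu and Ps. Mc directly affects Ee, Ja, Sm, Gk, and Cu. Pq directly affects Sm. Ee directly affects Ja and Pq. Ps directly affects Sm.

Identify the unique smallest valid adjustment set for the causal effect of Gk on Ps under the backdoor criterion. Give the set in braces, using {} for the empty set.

{}

Variables eligible for adjustment (non-descendants of Gk, excluding Gk and Ps): {Ee, Ja, Mc, Pq}.
Backdoor paths from Gk to Ps:
  P1: Gk <- Mc -> Ee -> Pq -> Sm <- Ps
  P2: Gk <- Mc -> Ja <- Ee -> Pq -> Sm <- Ps
  P3: Gk <- Mc -> Sm <- Ps
Each backdoor path contains an unconditioned collider, so every path is already blocked with the empty conditioning set:
  P1: blocked at collider Sm (neither it nor any descendant is in the conditioning set).
  P2: blocked at collider Ja (neither it nor any descendant is in the conditioning set).
  P3: blocked at collider Sm (neither it nor any descendant is in the conditioning set).
The empty set is therefore the unique smallest valid set.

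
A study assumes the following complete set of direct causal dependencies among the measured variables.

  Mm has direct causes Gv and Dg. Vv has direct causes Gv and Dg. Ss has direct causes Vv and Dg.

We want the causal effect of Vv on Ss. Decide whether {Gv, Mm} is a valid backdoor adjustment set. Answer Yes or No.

Backdoor paths from Vv to Ss (paths whose first edge points into Vv):
  P1: Vv <- Gv -> Mm <- Dg -> Ss
  P2: Vv <- Dg -> Ss
Condition 1 (no descendant of Vv in the set): holds — descendants of Vv are {Ss}; none are in {Gv, Mm}.
Condition 2 (every backdoor path blocked by {Gv, Mm}):
  P1: blocked at fork node Gv ∈ conditioning set.
  P2: open — no interior node is in the conditioning set.
{Gv, Mm} does not satisfy the backdoor criterion.

No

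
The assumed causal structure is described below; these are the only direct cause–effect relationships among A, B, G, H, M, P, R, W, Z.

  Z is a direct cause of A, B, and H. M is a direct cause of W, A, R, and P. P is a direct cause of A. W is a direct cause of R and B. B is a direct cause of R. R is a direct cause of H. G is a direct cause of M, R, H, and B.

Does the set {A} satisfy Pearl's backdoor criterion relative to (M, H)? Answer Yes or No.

No

Backdoor paths from M to H (paths whose first edge points into M):
  P1: M <- G -> B <- Z -> H
  P2: M <- G -> B <- W -> R -> H
  P3: M <- G -> B -> R -> H
  P4: M <- G -> R <- W -> B <- Z -> H
  P5: M <- G -> R <- B <- Z -> H
  P6: M <- G -> R -> H
  P7: M <- G -> H
Condition 1 (no descendant of M in the set): FAILS — A is a descendant of M.
Condition 2 (every backdoor path blocked by {A}):
  P1: blocked at collider B (neither it nor any descendant is in the conditioning set).
  P2: blocked at collider B (neither it nor any descendant is in the conditioning set).
  P3: open — no interior node is in the conditioning set.
  P4: blocked at collider R (neither it nor any descendant is in the conditioning set).
  P5: blocked at collider R (neither it nor any descendant is in the conditioning set).
  P6: open — no interior node is in the conditioning set.
  P7: open — no interior node is in the conditioning set.
{A} does not satisfy the backdoor criterion.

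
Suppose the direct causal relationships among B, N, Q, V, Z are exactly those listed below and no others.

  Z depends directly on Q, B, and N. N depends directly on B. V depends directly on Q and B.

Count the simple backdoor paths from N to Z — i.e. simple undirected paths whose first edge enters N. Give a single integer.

2

A backdoor path from N to Z is any simple undirected path whose first edge points into N (i.e. leaves N via a parent).
Parents of N: {B}.
Enumerating:
  P1: N <- B -> Z
  P2: N <- B -> V <- Q -> Z
That exhausts the simple backdoor paths. Count: 2.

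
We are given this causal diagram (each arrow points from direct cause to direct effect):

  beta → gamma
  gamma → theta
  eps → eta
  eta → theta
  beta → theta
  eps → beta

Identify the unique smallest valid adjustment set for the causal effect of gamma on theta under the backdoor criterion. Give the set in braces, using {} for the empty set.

Variables eligible for adjustment (non-descendants of gamma, excluding gamma and theta): {beta, eps, eta}.
Backdoor paths from gamma to theta:
  P1: gamma <- beta <- eps -> eta -> theta
  P2: gamma <- beta -> theta
The empty set is not sufficient: P1 (gamma <- beta <- eps -> eta -> theta) has no collider blocking it and no conditioned non-collider, so it is open.
Try {beta}:
  P1: blocked at chain node beta ∈ conditioning set.
  P2: blocked at fork node beta ∈ conditioning set.
{beta} contains no descendant of gamma and blocks every backdoor path.
No other singleton works — e.g. {eps} leaves P2 open — so {beta} is the unique smallest valid adjustment set.

{beta}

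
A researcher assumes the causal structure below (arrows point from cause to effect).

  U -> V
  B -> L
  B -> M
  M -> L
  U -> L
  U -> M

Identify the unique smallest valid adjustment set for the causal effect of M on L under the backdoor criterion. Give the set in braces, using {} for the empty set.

Variables eligible for adjustment (non-descendants of M, excluding M and L): {B, U, V}.
Backdoor paths from M to L:
  P1: M <- U -> L
  P2: M <- B -> L
The empty set is not sufficient: P1 (M <- U -> L) has no collider blocking it and no conditioned non-collider, so it is open.
Try {B, U}:
  P1: blocked at fork node U ∈ conditioning set.
  P2: blocked at fork node B ∈ conditioning set.
{B, U} contains no descendant of M and blocks every backdoor path.
Every element of {B, U} is needed (dropping B leaves P2 open; dropping U leaves P1 open), so no proper subset is valid.
Among all size-2 subsets of the eligible variables, only {B, U} blocks every backdoor path, so it is the unique smallest valid adjustment set.

{B, U}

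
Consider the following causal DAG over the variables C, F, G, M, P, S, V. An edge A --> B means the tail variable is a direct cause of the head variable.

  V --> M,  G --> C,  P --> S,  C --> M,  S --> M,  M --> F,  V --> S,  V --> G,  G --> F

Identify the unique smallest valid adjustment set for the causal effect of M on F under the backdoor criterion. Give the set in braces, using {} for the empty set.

Variables eligible for adjustment (non-descendants of M, excluding M and F): {C, G, P, S, V}.
Backdoor paths from M to F:
  P1: M <- V -> G -> F
  P2: M <- S <- V -> G -> F
  P3: M <- C <- G -> F
The empty set is not sufficient: P1 (M <- V -> G -> F) has no collider blocking it and no conditioned non-collider, so it is open.
Try {G}:
  P1: blocked at chain node G ∈ conditioning set.
  P2: blocked at chain node G ∈ conditioning set.
  P3: blocked at fork node G ∈ conditioning set.
{G} contains no descendant of M and blocks every backdoor path.
No other singleton works — e.g. {V} leaves P3 open — so {G} is the unique smallest valid adjustment set.

{G}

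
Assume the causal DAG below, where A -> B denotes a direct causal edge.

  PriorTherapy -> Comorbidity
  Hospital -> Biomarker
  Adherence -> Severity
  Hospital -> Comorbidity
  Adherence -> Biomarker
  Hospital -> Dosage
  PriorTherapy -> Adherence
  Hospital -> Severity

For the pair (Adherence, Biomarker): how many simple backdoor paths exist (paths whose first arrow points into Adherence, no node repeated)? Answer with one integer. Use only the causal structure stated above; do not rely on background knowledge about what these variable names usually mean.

A backdoor path from Adherence to Biomarker is any simple undirected path whose first edge points into Adherence (i.e. leaves Adherence via a parent).
Parents of Adherence: {PriorTherapy}.
Enumerating:
  P1: Adherence <- PriorTherapy -> Comorbidity <- Hospital -> Biomarker
That exhausts the simple backdoor paths. Count: 1.

1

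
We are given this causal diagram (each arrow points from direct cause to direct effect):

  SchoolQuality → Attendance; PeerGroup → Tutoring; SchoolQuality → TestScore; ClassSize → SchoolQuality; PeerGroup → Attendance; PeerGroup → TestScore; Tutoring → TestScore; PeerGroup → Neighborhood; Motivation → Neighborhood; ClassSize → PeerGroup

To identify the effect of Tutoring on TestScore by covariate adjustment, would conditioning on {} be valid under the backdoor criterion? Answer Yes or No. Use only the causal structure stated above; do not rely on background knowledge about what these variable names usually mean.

Backdoor paths from Tutoring to TestScore (paths whose first edge points into Tutoring):
  P1: Tutoring <- PeerGroup <- ClassSize -> SchoolQuality -> TestScore
  P2: Tutoring <- PeerGroup -> Attendance <- SchoolQuality -> TestScore
  P3: Tutoring <- PeerGroup -> TestScore
Condition 1 (no descendant of Tutoring in the set): holds — descendants of Tutoring are {TestScore}; none are in {}.
Condition 2 (every backdoor path blocked by {}):
  P1: open — no interior node is in the conditioning set.
  P2: blocked at collider Attendance (neither it nor any descendant is in the conditioning set).
  P3: open — no interior node is in the conditioning set.
{} does not satisfy the backdoor criterion.

No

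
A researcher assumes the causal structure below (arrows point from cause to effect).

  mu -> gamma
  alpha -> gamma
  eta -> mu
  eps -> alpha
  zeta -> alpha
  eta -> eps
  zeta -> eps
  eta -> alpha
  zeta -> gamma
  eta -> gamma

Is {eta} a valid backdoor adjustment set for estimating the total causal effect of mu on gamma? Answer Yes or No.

Backdoor paths from mu to gamma (paths whose first edge points into mu):
  P1: mu <- eta -> eps <- zeta -> alpha -> gamma
  P2: mu <- eta -> eps <- zeta -> gamma
  P3: mu <- eta -> eps -> alpha <- zeta -> gamma
  P4: mu <- eta -> eps -> alpha -> gamma
  P5: mu <- eta -> alpha <- zeta -> gamma
  P6: mu <- eta -> alpha <- eps <- zeta -> gamma
  P7: mu <- eta -> alpha -> gamma
  P8: mu <- eta -> gamma
Condition 1 (no descendant of mu in the set): holds — descendants of mu are {gamma}; none are in {eta}.
Condition 2 (every backdoor path blocked by {eta}):
  P1: blocked at fork node eta ∈ conditioning set.
  P2: blocked at fork node eta ∈ conditioning set.
  P3: blocked at fork node eta ∈ conditioning set.
  P4: blocked at fork node eta ∈ conditioning set.
  P5: blocked at fork node eta ∈ conditioning set.
  P6: blocked at fork node eta ∈ conditioning set.
  P7: blocked at fork node eta ∈ conditioning set.
  P8: blocked at fork node eta ∈ conditioning set.
{eta} satisfies the backdoor criterion.

Yes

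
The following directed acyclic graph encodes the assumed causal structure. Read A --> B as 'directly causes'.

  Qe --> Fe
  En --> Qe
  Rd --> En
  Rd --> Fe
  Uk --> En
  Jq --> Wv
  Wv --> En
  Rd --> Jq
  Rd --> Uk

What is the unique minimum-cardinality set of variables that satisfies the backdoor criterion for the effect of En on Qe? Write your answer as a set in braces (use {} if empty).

{}

Variables eligible for adjustment (non-descendants of En, excluding En and Qe): {Jq, Rd, Uk, Wv}.
Backdoor paths from En to Qe:
  P1: En <- Rd -> Fe <- Qe
  P2: En <- Wv <- Jq <- Rd -> Fe <- Qe
  P3: En <- Uk <- Rd -> Fe <- Qe
Each backdoor path contains an unconditioned collider, so every path is already blocked with the empty conditioning set:
  P1: blocked at collider Fe (neither it nor any descendant is in the conditioning set).
  P2: blocked at collider Fe (neither it nor any descendant is in the conditioning set).
  P3: blocked at collider Fe (neither it nor any descendant is in the conditioning set).
The empty set is therefore the unique smallest valid set.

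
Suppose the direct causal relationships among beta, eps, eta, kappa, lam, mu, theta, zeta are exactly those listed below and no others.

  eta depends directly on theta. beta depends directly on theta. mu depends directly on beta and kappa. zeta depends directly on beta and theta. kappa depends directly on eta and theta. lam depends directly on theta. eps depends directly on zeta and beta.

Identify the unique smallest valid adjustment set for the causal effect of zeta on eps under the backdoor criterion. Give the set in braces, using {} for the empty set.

{beta}

Variables eligible for adjustment (non-descendants of zeta, excluding zeta and eps): {beta, eta, kappa, lam, mu, theta}.
Backdoor paths from zeta to eps:
  P1: zeta <- theta -> eta -> kappa -> mu <- beta -> eps
  P2: zeta <- theta -> kappa -> mu <- beta -> eps
  P3: zeta <- theta -> beta -> eps
  P4: zeta <- beta -> eps
The empty set is not sufficient: P3 (zeta <- theta -> beta -> eps) has no collider blocking it and no conditioned non-collider, so it is open.
Try {beta}:
  P1: blocked at collider mu (neither it nor any descendant is in the conditioning set).
  P2: blocked at collider mu (neither it nor any descendant is in the conditioning set).
  P3: blocked at chain node beta ∈ conditioning set.
  P4: blocked at fork node beta ∈ conditioning set.
{beta} contains no descendant of zeta and blocks every backdoor path.
No other singleton works — e.g. {theta} leaves P4 open — so {beta} is the unique smallest valid adjustment set.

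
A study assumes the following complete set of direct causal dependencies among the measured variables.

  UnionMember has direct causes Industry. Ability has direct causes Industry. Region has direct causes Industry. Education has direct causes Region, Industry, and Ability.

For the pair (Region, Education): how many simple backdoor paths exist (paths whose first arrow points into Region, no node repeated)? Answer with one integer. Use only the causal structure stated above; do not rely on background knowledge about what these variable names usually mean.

2

A backdoor path from Region to Education is any simple undirected path whose first edge points into Region (i.e. leaves Region via a parent).
Parents of Region: {Industry}.
Enumerating:
  P1: Region <- Industry -> Ability -> Education
  P2: Region <- Industry -> Education
That exhausts the simple backdoor paths. Count: 2.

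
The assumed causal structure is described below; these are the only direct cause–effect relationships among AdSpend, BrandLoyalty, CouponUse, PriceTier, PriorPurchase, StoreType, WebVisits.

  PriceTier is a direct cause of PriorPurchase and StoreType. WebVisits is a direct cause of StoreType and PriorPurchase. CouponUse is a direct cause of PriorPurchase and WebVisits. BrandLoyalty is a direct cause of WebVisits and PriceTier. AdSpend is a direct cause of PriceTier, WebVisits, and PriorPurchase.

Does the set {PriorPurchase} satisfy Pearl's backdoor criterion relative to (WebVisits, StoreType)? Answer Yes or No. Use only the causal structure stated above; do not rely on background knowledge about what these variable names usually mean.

No

Backdoor paths from WebVisits to StoreType (paths whose first edge points into WebVisits):
  P1: WebVisits <- BrandLoyalty -> PriceTier -> StoreType
  P2: WebVisits <- AdSpend -> PriceTier -> StoreType
  P3: WebVisits <- AdSpend -> PriorPurchase <- PriceTier -> StoreType
  P4: WebVisits <- CouponUse -> PriorPurchase <- AdSpend -> PriceTier -> StoreType
  P5: WebVisits <- CouponUse -> PriorPurchase <- PriceTier -> StoreType
Condition 1 (no descendant of WebVisits in the set): FAILS — PriorPurchase is a descendant of WebVisits.
Condition 2 (every backdoor path blocked by {PriorPurchase}):
  P1: open — no interior node is in the conditioning set.
  P2: open — no interior node is in the conditioning set.
  P3: open — collider(s) PriorPurchase are conditioned on (or have a conditioned descendant) and no non-collider on the path is in the set.
  P4: open — collider(s) PriorPurchase are conditioned on (or have a conditioned descendant) and no non-collider on the path is in the set.
  P5: open — collider(s) PriorPurchase are conditioned on (or have a conditioned descendant) and no non-collider on the path is in the set.
{PriorPurchase} does not satisfy the backdoor criterion.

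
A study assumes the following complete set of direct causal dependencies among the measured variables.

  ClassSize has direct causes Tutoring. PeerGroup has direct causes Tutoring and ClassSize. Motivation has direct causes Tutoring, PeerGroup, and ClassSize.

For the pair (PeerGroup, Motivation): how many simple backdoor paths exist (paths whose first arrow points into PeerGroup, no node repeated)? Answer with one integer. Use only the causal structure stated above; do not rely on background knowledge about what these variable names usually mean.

A backdoor path from PeerGroup to Motivation is any simple undirected path whose first edge points into PeerGroup (i.e. leaves PeerGroup via a parent).
Parents of PeerGroup: {ClassSize, Tutoring}.
Enumerating:
  P1: PeerGroup <- Tutoring -> ClassSize -> Motivation
  P2: PeerGroup <- Tutoring -> Motivation
  P3: PeerGroup <- ClassSize <- Tutoring -> Motivation
  P4: PeerGroup <- ClassSize -> Motivation
That exhausts the simple backdoor paths. Count: 4.

4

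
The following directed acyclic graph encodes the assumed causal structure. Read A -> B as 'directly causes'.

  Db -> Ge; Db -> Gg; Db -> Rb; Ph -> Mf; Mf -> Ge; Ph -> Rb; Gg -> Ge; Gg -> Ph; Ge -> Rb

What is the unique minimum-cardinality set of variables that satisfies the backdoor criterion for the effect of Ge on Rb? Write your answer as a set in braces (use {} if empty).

{Db, Ph}

Variables eligible for adjustment (non-descendants of Ge, excluding Ge and Rb): {Db, Gg, Mf, Ph}.
Backdoor paths from Ge to Rb:
  P1: Ge <- Db -> Gg -> Ph -> Rb
  P2: Ge <- Db -> Rb
  P3: Ge <- Gg <- Db -> Rb
  P4: Ge <- Gg -> Ph -> Rb
  P5: Ge <- Mf <- Ph <- Gg <- Db -> Rb
  P6: Ge <- Mf <- Ph -> Rb
The empty set is not sufficient: P1 (Ge <- Db -> Gg -> Ph -> Rb) has no collider blocking it and no conditioned non-collider, so it is open.
Try {Db, Ph}:
  P1: blocked at fork node Db ∈ conditioning set.
  P2: blocked at fork node Db ∈ conditioning set.
  P3: blocked at fork node Db ∈ conditioning set.
  P4: blocked at chain node Ph ∈ conditioning set.
  P5: blocked at chain node Ph ∈ conditioning set.
  P6: blocked at fork node Ph ∈ conditioning set.
{Db, Ph} contains no descendant of Ge and blocks every backdoor path.
Every element of {Db, Ph} is needed (dropping Db leaves P2 open; dropping Ph leaves P4 open), so no proper subset is valid.
Among all size-2 subsets of the eligible variables, only {Db, Ph} blocks every backdoor path, so it is the unique smallest valid adjustment set.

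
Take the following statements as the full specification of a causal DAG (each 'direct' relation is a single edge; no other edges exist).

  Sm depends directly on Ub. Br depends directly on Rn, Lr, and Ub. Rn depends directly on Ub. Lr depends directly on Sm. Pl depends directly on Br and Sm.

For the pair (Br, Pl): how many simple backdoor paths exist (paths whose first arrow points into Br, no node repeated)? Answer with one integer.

3

A backdoor path from Br to Pl is any simple undirected path whose first edge points into Br (i.e. leaves Br via a parent).
Parents of Br: {Lr, Rn, Ub}.
Enumerating:
  P1: Br <- Ub -> Sm -> Pl
  P2: Br <- Rn <- Ub -> Sm -> Pl
  P3: Br <- Lr <- Sm -> Pl
That exhausts the simple backdoor paths. Count: 3.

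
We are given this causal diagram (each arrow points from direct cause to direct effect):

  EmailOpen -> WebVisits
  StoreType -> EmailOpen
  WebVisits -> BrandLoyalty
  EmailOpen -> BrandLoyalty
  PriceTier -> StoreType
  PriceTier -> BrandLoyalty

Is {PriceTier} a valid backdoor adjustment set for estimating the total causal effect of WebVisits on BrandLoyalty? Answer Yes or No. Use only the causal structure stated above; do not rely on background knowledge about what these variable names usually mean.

Backdoor paths from WebVisits to BrandLoyalty (paths whose first edge points into WebVisits):
  P1: WebVisits <- EmailOpen <- StoreType <- PriceTier -> BrandLoyalty
  P2: WebVisits <- EmailOpen -> BrandLoyalty
Condition 1 (no descendant of WebVisits in the set): holds — descendants of WebVisits are {BrandLoyalty}; none are in {PriceTier}.
Condition 2 (every backdoor path blocked by {PriceTier}):
  P1: blocked at fork node PriceTier ∈ conditioning set.
  P2: open — no interior node is in the conditioning set.
{PriceTier} does not satisfy the backdoor criterion.

No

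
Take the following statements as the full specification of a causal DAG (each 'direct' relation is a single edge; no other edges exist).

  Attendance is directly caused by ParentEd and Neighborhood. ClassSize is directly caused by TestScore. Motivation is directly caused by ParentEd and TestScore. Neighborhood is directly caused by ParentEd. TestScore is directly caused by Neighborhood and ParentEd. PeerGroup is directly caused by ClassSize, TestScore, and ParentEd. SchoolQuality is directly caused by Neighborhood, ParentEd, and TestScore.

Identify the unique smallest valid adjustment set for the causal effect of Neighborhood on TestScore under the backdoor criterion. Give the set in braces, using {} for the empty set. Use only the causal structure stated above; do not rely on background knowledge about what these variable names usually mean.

Variables eligible for adjustment (non-descendants of Neighborhood, excluding Neighborhood and TestScore): {ParentEd}.
Backdoor paths from Neighborhood to TestScore:
  P1: Neighborhood <- ParentEd -> TestScore
  P2: Neighborhood <- ParentEd -> SchoolQuality <- TestScore
  P3: Neighborhood <- ParentEd -> Motivation <- TestScore
  P4: Neighborhood <- ParentEd -> PeerGroup <- TestScore
  P5: Neighborhood <- ParentEd -> PeerGroup <- ClassSize <- TestScore
The empty set is not sufficient: P1 (Neighborhood <- ParentEd -> TestScore) has no collider blocking it and no conditioned non-collider, so it is open.
Try {ParentEd}:
  P1: blocked at fork node ParentEd ∈ conditioning set.
  P2: blocked at fork node ParentEd ∈ conditioning set.
  P3: blocked at fork node ParentEd ∈ conditioning set.
  P4: blocked at fork node ParentEd ∈ conditioning set.
  P5: blocked at fork node ParentEd ∈ conditioning set.
{ParentEd} contains no descendant of Neighborhood and blocks every backdoor path.
{ParentEd} is the unique smallest valid adjustment set.

{ParentEd}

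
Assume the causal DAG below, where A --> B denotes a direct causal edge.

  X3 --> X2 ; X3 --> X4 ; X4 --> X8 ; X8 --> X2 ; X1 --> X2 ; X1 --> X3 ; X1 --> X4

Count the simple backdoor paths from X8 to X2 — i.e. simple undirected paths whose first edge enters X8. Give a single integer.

4

A backdoor path from X8 to X2 is any simple undirected path whose first edge points into X8 (i.e. leaves X8 via a parent).
Parents of X8: {X4}.
Enumerating:
  P1: X8 <- X4 <- X1 -> X3 -> X2
  P2: X8 <- X4 <- X1 -> X2
  P3: X8 <- X4 <- X3 <- X1 -> X2
  P4: X8 <- X4 <- X3 -> X2
That exhausts the simple backdoor paths. Count: 4.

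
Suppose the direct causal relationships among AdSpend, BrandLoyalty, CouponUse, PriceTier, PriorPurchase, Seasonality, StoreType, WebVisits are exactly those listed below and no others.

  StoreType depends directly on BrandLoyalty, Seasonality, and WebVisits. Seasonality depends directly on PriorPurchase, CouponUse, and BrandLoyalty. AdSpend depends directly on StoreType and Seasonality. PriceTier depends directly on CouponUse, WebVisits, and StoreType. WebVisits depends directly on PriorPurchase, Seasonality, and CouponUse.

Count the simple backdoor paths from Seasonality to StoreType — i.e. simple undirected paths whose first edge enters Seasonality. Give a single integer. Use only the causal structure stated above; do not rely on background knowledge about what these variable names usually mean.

A backdoor path from Seasonality to StoreType is any simple undirected path whose first edge points into Seasonality (i.e. leaves Seasonality via a parent).
Parents of Seasonality: {BrandLoyalty, CouponUse, PriorPurchase}.
Enumerating:
  P1: Seasonality <- CouponUse -> WebVisits -> StoreType
  P2: Seasonality <- CouponUse -> WebVisits -> PriceTier <- StoreType
  P3: Seasonality <- CouponUse -> PriceTier <- WebVisits -> StoreType
  P4: Seasonality <- CouponUse -> PriceTier <- StoreType
  P5: Seasonality <- BrandLoyalty -> StoreType
  P6: Seasonality <- PriorPurchase -> WebVisits <- CouponUse -> PriceTier <- StoreType
  P7: Seasonality <- PriorPurchase -> WebVisits -> StoreType
  P8: Seasonality <- PriorPurchase -> WebVisits -> PriceTier <- StoreType
That exhausts the simple backdoor paths. Count: 8.

8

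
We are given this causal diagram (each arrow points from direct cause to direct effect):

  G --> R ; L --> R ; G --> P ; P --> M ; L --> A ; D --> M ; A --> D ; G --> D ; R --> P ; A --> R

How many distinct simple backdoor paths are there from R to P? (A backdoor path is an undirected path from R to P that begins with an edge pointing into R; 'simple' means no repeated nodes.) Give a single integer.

A backdoor path from R to P is any simple undirected path whose first edge points into R (i.e. leaves R via a parent).
Parents of R: {A, G, L}.
Enumerating:
  P1: R <- L -> A -> D <- G -> P
  P2: R <- L -> A -> D -> M <- P
  P3: R <- A -> D <- G -> P
  P4: R <- A -> D -> M <- P
  P5: R <- G -> D -> M <- P
  P6: R <- G -> P
That exhausts the simple backdoor paths. Count: 6.

6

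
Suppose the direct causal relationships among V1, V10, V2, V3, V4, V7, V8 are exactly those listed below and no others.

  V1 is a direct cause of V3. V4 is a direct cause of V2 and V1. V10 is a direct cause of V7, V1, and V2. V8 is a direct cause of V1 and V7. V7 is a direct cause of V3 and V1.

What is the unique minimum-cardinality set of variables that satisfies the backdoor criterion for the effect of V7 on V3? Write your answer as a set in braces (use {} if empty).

{V10, V8}

Variables eligible for adjustment (non-descendants of V7, excluding V7 and V3): {V10, V2, V4, V8}.
Backdoor paths from V7 to V3:
  P1: V7 <- V10 -> V1 -> V3
  P2: V7 <- V10 -> V2 <- V4 -> V1 -> V3
  P3: V7 <- V8 -> V1 -> V3
The empty set is not sufficient: P1 (V7 <- V10 -> V1 -> V3) has no collider blocking it and no conditioned non-collider, so it is open.
Try {V10, V8}:
  P1: blocked at fork node V10 ∈ conditioning set.
  P2: blocked at fork node V10 ∈ conditioning set.
  P3: blocked at fork node V8 ∈ conditioning set.
{V10, V8} contains no descendant of V7 and blocks every backdoor path.
Every element of {V10, V8} is needed (dropping V10 leaves P1 open; dropping V8 leaves P3 open), so no proper subset is valid.
Among all size-2 subsets of the eligible variables, only {V10, V8} blocks every backdoor path, so it is the unique smallest valid adjustment set.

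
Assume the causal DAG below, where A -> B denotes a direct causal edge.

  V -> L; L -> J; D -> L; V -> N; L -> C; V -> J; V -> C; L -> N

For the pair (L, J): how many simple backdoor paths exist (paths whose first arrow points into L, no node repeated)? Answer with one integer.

A backdoor path from L to J is any simple undirected path whose first edge points into L (i.e. leaves L via a parent).
Parents of L: {D, V}.
Enumerating:
  P1: L <- V -> J
That exhausts the simple backdoor paths. Count: 1.

1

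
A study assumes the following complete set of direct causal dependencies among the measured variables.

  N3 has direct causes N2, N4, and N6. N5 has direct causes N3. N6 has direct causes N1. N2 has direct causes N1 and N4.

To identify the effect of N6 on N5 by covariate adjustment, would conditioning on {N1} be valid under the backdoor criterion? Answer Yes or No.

Yes

Backdoor paths from N6 to N5 (paths whose first edge points into N6):
  P1: N6 <- N1 -> N2 <- N4 -> N3 -> N5
  P2: N6 <- N1 -> N2 -> N3 -> N5
Condition 1 (no descendant of N6 in the set): holds — descendants of N6 are {N3, N5}; none are in {N1}.
Condition 2 (every backdoor path blocked by {N1}):
  P1: blocked at fork node N1 ∈ conditioning set.
  P2: blocked at fork node N1 ∈ conditioning set.
{N1} satisfies the backdoor criterion.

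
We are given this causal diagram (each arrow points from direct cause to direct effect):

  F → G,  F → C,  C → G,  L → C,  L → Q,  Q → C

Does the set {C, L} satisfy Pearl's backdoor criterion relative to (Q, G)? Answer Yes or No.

No

Backdoor paths from Q to G (paths whose first edge points into Q):
  P1: Q <- L -> C <- F -> G
  P2: Q <- L -> C -> G
Condition 1 (no descendant of Q in the set): FAILS — C is a descendant of Q.
Condition 2 (every backdoor path blocked by {C, L}):
  P1: blocked at fork node L ∈ conditioning set.
  P2: blocked at fork node L ∈ conditioning set.
{C, L} does not satisfy the backdoor criterion.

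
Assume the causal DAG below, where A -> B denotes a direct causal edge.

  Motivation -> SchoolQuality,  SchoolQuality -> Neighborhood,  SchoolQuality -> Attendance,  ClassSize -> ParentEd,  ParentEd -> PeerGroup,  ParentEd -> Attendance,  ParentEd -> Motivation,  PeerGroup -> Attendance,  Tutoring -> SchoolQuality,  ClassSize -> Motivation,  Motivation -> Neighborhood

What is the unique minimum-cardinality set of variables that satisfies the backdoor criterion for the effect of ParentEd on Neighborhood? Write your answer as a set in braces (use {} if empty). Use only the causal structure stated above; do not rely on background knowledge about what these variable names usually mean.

Variables eligible for adjustment (non-descendants of ParentEd, excluding ParentEd and Neighborhood): {ClassSize, Tutoring}.
Backdoor paths from ParentEd to Neighborhood:
  P1: ParentEd <- ClassSize -> Motivation -> SchoolQuality -> Neighborhood
  P2: ParentEd <- ClassSize -> Motivation -> Neighborhood
The empty set is not sufficient: P1 (ParentEd <- ClassSize -> Motivation -> SchoolQuality -> Neighborhood) has no collider blocking it and no conditioned non-collider, so it is open.
Try {ClassSize}:
  P1: blocked at fork node ClassSize ∈ conditioning set.
  P2: blocked at fork node ClassSize ∈ conditioning set.
{ClassSize} contains no descendant of ParentEd and blocks every backdoor path.
No other singleton works — e.g. {Tutoring} leaves P1 open — so {ClassSize} is the unique smallest valid adjustment set.

{ClassSize}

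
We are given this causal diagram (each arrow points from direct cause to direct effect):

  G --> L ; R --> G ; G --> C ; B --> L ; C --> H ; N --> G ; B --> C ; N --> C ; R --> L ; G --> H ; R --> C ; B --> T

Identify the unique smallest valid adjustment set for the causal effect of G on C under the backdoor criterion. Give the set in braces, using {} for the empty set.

Variables eligible for adjustment (non-descendants of G, excluding G and C): {B, N, R, T}.
Backdoor paths from G to C:
  P1: G <- R -> C
  P2: G <- R -> L <- B -> C
  P3: G <- N -> C
The empty set is not sufficient: P1 (G <- R -> C) has no collider blocking it and no conditioned non-collider, so it is open.
Try {N, R}:
  P1: blocked at fork node R ∈ conditioning set.
  P2: blocked at fork node R ∈ conditioning set.
  P3: blocked at fork node N ∈ conditioning set.
{N, R} contains no descendant of G and blocks every backdoor path.
Every element of {N, R} is needed (dropping N leaves P3 open; dropping R leaves P1 open), so no proper subset is valid.
Among all size-2 subsets of the eligible variables, only {N, R} blocks every backdoor path, so it is the unique smallest valid adjustment set.

{N, R}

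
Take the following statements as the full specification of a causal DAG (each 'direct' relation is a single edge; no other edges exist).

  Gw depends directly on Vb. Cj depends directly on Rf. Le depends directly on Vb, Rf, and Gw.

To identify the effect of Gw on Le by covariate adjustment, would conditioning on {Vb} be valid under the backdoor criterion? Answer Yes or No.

Backdoor paths from Gw to Le (paths whose first edge points into Gw):
  P1: Gw <- Vb -> Le
Condition 1 (no descendant of Gw in the set): holds — descendants of Gw are {Le}; none are in {Vb}.
Condition 2 (every backdoor path blocked by {Vb}):
  P1: blocked at fork node Vb ∈ conditioning set.
{Vb} satisfies the backdoor criterion.

Yes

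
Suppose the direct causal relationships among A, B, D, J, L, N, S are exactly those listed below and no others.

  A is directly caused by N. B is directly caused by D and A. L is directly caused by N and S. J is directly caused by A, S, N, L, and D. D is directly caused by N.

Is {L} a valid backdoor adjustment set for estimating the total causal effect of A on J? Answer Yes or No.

Backdoor paths from A to J (paths whose first edge points into A):
  P1: A <- N -> D -> J
  P2: A <- N -> L <- S -> J
  P3: A <- N -> L -> J
  P4: A <- N -> J
Condition 1 (no descendant of A in the set): holds — descendants of A are {B, J}; none are in {L}.
Condition 2 (every backdoor path blocked by {L}):
  P1: open — no interior node is in the conditioning set.
  P2: open — collider(s) L are conditioned on (or have a conditioned descendant) and no non-collider on the path is in the set.
  P3: blocked at chain node L ∈ conditioning set.
  P4: open — no interior node is in the conditioning set.
{L} does not satisfy the backdoor criterion.

No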